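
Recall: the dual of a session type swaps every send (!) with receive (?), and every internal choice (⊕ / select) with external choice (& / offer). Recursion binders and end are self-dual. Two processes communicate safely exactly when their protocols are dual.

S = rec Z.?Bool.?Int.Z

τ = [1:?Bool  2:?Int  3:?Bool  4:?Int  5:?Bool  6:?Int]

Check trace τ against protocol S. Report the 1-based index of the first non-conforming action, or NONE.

NONE

step 1: ?Bool  match  state: ?Int.rec Z.…
step 2: ?Int  match  state: rec Z.…
step 3: ?Bool  match  state: ?Int.rec Z.…
step 4: ?Int  match  state: rec Z.…
step 5: ?Bool  match  state: ?Int.rec Z.…
step 6: ?Int  match  state: rec Z.…
τ conforms to S (length 6)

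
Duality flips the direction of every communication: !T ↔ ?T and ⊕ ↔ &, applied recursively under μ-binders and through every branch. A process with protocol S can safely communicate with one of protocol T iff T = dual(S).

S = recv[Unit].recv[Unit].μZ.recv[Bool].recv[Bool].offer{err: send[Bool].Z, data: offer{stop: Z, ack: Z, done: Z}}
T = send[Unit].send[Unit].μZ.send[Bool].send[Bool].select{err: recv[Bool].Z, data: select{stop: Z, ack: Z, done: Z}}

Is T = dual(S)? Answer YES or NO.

recv[Unit] vs send[Unit]  ok
  recv[Unit] vs send[Unit]  ok
    μZ vs μZ  ok (μ self-dual)
      recv[Bool] vs send[Bool]  ok
        recv[Bool] vs send[Bool]  ok
          offer{err,data} vs select{err,data}  ok label sets agree
            case err:
              send[Bool] vs recv[Bool]  ok
                Z vs Z  ok
            case data:
              offer{stop,ack,done} vs select{stop,ack,done}  ok label sets agree
                case stop:
                  Z vs Z  ok
                case ack:
                  Z vs Z  ok
                case done:
                  Z vs Z  ok

YES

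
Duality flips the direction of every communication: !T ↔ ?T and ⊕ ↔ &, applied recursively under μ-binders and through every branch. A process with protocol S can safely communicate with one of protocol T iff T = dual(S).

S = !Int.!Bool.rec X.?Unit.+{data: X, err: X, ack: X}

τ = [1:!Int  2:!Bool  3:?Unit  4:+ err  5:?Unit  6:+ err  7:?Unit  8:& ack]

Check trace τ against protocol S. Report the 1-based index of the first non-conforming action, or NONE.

8

@1 !Int  match  state: !Bool.rec X.…
@2 !Bool  match  state: rec X.…
@3 ?Unit  match  state: +{data: rec X.…, err: rec X.…, ack: rec X.…}
@4 + err  match  state: rec X.…
@5 ?Unit  match  state: +{data: rec X.…, err: rec X.…, ack: rec X.…}
@6 + err  match  state: rec X.…
@7 ?Unit  match  state: +{data: rec X.…, err: rec X.…, ack: rec X.…}
@8 got & ack, protocol expects + data or + err or + ack  ✗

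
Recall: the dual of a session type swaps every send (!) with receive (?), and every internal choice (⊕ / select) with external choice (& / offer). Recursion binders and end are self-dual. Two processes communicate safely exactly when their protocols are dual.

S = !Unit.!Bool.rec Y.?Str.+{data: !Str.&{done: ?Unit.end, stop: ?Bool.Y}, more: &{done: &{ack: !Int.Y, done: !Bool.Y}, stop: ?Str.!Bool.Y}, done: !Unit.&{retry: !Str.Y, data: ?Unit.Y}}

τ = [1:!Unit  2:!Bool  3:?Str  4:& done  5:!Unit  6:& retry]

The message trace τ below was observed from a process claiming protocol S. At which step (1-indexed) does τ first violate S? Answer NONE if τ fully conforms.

4

@1 !Unit  ✓  state: !Bool.rec Y.…
@2 !Bool  ✓  state: rec Y.…
@3 ?Str  ✓  state: +{data: !Str.&{done: ?Unit.end, stop: ?Bool.rec Y.…}, more: &{done: &{ack: !Int.rec Y.…, done: !Bool.rec Y.…}, stop: ?Str.!Bool.rec Y.…}, done: !Unit.&{retry: !Str.rec Y.…, data: ?Unit.rec Y.…}}
@4 got & done, protocol expects + data or + more or + done  ✗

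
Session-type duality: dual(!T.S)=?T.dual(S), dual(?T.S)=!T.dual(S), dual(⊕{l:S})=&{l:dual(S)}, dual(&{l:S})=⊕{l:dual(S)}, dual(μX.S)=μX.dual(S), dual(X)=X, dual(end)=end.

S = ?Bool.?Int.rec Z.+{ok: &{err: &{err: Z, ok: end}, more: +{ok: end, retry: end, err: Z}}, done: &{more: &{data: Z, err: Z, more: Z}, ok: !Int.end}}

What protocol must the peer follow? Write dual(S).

?Bool ↦ !Bool
  ?Int ↦ !Int
    rec Z ↦ rec Z  (μ self-dual)
      +{ok,done} ↦ &{ok,done}  (⊕→&)
        • ok:
          &{err,more} ↦ +{err,more}  (external→internal)
            • err:
              &{err,ok} ↦ +{err,ok}  (external→internal)
                • err:
                  dual(Z) = Z
                • ok:
                  dual(end) = end
            • more:
              +{ok,retry,err} ↦ &{ok,retry,err}  (⊕→&)
                • ok:
                  dual(end) = end
                • retry:
                  dual(end) = end
                • err:
                  dual(Z) = Z
        • done:
          &{more,ok} ↦ +{more,ok}  (external→internal)
            • more:
              &{data,err,more} ↦ +{data,err,more}  (external→internal)
                • data:
                  dual(Z) = Z
                • err:
                  dual(Z) = Z
                • more:
                  dual(Z) = Z
            • ok:
              !Int ↦ ?Int
                dual(end) = end

!Bool.!Int.rec Z.&{ok: +{err: +{err: Z, ok: end}, more: &{ok: end, retry: end, err: Z}}, done: +{more: +{data: Z, err: Z, more: Z}, ok: ?Int.end}}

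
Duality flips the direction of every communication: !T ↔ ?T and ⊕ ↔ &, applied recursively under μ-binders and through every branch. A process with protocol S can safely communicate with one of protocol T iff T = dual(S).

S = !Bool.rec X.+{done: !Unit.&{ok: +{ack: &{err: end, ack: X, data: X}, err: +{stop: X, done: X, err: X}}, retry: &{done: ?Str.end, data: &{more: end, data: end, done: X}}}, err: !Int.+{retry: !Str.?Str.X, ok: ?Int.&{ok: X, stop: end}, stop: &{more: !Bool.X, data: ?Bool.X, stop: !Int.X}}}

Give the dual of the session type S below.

?Bool.rec X.&{done: ?Unit.+{ok: &{ack: +{err: end, ack: X, data: X}, err: &{stop: X, done: X, err: X}}, retry: +{done: !Str.end, data: +{more: end, data: end, done: X}}}, err: ?Int.&{retry: ?Str.!Str.X, ok: !Int.+{ok: X, stop: end}, stop: +{more: ?Bool.X, data: !Bool.X, stop: ?Int.X}}}

!Bool ↦ ?Bool
  rec X ↦ rec X  (μ self-dual)
    +{done,err} ↦ &{done,err}  (⊕→&)
      case done:
        !Unit ↦ ?Unit
          &{ok,retry} ↦ +{ok,retry}  (offer→select)
            case ok:
              +{ack,err} ↦ &{ack,err}  (⊕→&)
                case ack:
                  &{err,ack,data} ↦ +{err,ack,data}  (offer→select)
                    case err:
                      end self-dual
                    case ack:
                      X self-dual
                    case data:
                      X self-dual
                case err:
                  +{stop,done,err} ↦ &{stop,done,err}  (⊕→&)
                    case stop:
                      X self-dual
                    case done:
                      X self-dual
                    case err:
                      X self-dual
            case retry:
              &{done,data} ↦ +{done,data}  (offer→select)
                case done:
                  ?Str ↦ !Str
                    end self-dual
                case data:
                  &{more,data,done} ↦ +{more,data,done}  (offer→select)
                    case more:
                      end self-dual
                    case data:
                      end self-dual
                    case done:
                      X self-dual
      case err:
        !Int ↦ ?Int
          +{retry,ok,stop} ↦ &{retry,ok,stop}  (⊕→&)
            case retry:
              !Str ↦ ?Str
                ?Str ↦ !Str
                  X self-dual
            case ok:
              ?Int ↦ !Int
                &{ok,stop} ↦ +{ok,stop}  (offer→select)
                  case ok:
                    X self-dual
                  case stop:
                    end self-dual
            case stop:
              &{more,data,stop} ↦ +{more,data,stop}  (offer→select)
                case more:
                  !Bool ↦ ?Bool
                    X self-dual
                case data:
                  ?Bool ↦ !Bool
                    X self-dual
                case stop:
                  !Int ↦ ?Int
                    X self-dual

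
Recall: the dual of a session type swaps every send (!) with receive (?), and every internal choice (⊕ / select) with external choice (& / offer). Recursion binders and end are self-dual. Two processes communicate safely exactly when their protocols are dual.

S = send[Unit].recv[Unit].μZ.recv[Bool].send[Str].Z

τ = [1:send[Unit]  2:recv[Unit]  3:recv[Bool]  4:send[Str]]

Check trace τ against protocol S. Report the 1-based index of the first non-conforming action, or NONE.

@1 send[Unit]  ✓  now at recv[Unit].μZ.…
@2 recv[Unit]  ✓  now at μZ.…
@3 recv[Bool]  ✓  now at send[Str].μZ.…
@4 send[Str]  ✓  now at μZ.…
τ conforms to S (length 4)

NONE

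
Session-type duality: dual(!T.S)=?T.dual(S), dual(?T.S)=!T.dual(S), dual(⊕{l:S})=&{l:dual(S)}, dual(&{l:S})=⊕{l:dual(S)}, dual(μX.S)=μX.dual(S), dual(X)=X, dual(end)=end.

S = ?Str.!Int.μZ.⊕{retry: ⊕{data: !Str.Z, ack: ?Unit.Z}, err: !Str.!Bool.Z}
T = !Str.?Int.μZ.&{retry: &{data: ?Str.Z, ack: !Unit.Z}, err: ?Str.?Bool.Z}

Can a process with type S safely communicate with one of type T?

?Str vs !Str  ok
  !Int vs ?Int  ok
    μZ vs μZ  ok (binder kept)
      ⊕{retry,err} vs &{retry,err}  ok label sets agree
        [retry]
          ⊕{data,ack} vs &{data,ack}  ok label sets agree
            [data]
              !Str vs ?Str  ok
                Z vs Z  ok
            [ack]
              ?Unit vs !Unit  ok
                Z vs Z  ok
        [err]
          !Str vs ?Str  ok
            !Bool vs ?Bool  ok
              Z vs Z  ok

YES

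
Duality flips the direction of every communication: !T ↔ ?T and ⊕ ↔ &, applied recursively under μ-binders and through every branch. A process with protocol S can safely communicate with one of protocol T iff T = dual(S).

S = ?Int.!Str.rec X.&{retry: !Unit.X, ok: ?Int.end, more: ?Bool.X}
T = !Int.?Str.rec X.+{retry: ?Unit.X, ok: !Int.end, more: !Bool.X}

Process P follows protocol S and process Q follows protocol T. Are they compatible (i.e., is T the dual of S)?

?Int ‖ !Int  match
  !Str ‖ ?Str  match
    rec X ‖ rec X  match (μ self-dual)
      &{retry,ok,more} ‖ +{retry,ok,more}  match same labels
        [retry]
          !Unit ‖ ?Unit  match
            X ‖ X  match
        [ok]
          ?Int ‖ !Int  match
            end ‖ end  match
        [more]
          ?Bool ‖ !Bool  match
            X ‖ X  match

YES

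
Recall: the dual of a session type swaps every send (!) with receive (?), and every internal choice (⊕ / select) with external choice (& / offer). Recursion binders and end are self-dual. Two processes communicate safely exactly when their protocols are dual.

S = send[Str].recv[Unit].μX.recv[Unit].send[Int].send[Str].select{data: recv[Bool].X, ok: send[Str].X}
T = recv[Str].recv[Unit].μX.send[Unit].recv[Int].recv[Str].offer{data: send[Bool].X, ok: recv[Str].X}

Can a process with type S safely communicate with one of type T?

NO

send[Str] | recv[Str]  ok
  recv[Unit] | recv[Unit]  ✗ same direction on both sides — not dual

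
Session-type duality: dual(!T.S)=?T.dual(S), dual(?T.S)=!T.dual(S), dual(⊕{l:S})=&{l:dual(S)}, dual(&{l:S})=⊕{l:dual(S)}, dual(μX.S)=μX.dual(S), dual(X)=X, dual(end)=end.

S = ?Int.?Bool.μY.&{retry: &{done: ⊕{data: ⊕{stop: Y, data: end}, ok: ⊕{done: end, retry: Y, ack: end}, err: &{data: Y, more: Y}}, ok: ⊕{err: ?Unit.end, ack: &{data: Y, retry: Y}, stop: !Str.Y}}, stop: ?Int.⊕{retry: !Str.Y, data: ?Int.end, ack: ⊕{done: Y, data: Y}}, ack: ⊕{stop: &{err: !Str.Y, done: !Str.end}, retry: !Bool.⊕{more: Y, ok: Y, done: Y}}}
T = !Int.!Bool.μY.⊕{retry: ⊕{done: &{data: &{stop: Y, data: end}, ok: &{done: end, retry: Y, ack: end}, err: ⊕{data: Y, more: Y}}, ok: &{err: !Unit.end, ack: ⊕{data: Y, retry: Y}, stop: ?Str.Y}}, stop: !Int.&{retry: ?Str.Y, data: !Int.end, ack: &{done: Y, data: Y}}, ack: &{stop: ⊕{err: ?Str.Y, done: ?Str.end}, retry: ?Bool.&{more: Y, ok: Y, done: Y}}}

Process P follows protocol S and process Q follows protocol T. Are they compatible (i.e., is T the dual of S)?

YES

?Int vs !Int  ok
  ?Bool vs !Bool  ok
    μY vs μY  ok (binder kept)
      &{retry,stop,ack} vs ⊕{retry,stop,ack}  ok labels match
        [retry]
          &{done,ok} vs ⊕{done,ok}  ok labels match
            [done]
              ⊕{data,ok,err} vs &{data,ok,err}  ok labels match
                [data]
                  ⊕{stop,data} vs &{stop,data}  ok labels match
                    [stop]
                      Y vs Y  ok
                    [data]
                      end vs end  ok
                [ok]
                  ⊕{done,retry,ack} vs &{done,retry,ack}  ok labels match
                    [done]
                      end vs end  ok
                    [retry]
                      Y vs Y  ok
                    [ack]
                      end vs end  ok
                [err]
                  &{data,more} vs ⊕{data,more}  ok labels match
                    [data]
                      Y vs Y  ok
                    [more]
                      Y vs Y  ok
            [ok]
              ⊕{err,ack,stop} vs &{err,ack,stop}  ok labels match
                [err]
                  ?Unit vs !Unit  ok
                    end vs end  ok
                [ack]
                  &{data,retry} vs ⊕{data,retry}  ok labels match
                    [data]
                      Y vs Y  ok
                    [retry]
                      Y vs Y  ok
                [stop]
                  !Str vs ?Str  ok
                    Y vs Y  ok
        [stop]
          ?Int vs !Int  ok
            ⊕{retry,data,ack} vs &{retry,data,ack}  ok labels match
              [retry]
                !Str vs ?Str  ok
                  Y vs Y  ok
              [data]
                ?Int vs !Int  ok
                  end vs end  ok
              [ack]
                ⊕{done,data} vs &{done,data}  ok labels match
                  [done]
                    Y vs Y  ok
                  [data]
                    Y vs Y  ok
        [ack]
          ⊕{stop,retry} vs &{stop,retry}  ok labels match
            [stop]
              &{err,done} vs ⊕{err,done}  ok labels match
                [err]
                  !Str vs ?Str  ok
                    Y vs Y  ok
                [done]
                  !Str vs ?Str  ok
                    end vs end  ok
            [retry]
              !Bool vs ?Bool  ok
                ⊕{more,ok,done} vs &{more,ok,done}  ok labels match
                  [more]
                    Y vs Y  ok
                  [ok]
                    Y vs Y  ok
                  [done]
                    Y vs Y  ok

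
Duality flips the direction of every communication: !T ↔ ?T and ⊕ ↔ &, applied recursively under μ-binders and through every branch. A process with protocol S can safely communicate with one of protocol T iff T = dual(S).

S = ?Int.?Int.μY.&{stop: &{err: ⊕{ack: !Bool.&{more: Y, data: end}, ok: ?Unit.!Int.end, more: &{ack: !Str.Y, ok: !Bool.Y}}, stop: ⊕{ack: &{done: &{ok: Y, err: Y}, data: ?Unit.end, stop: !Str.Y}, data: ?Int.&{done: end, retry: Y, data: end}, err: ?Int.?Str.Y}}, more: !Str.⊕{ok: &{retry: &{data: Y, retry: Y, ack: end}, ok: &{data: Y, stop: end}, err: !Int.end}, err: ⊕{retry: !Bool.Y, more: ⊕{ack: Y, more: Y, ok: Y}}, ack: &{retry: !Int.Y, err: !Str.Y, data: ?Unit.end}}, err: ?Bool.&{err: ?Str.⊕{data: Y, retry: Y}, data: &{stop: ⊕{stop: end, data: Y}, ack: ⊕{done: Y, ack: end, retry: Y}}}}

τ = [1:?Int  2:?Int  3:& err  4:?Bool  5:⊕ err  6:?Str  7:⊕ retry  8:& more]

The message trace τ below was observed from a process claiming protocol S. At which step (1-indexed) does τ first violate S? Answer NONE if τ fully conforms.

step 1: ?Int  match  now at ?Int.μY.…
step 2: ?Int  match  now at μY.…
step 3: & err  match  now at ?Bool.&{err: ?Str.⊕{data: μY.…, retry: μY.…}, data: &{stop: ⊕{stop: end, data: μY.…}, ack: ⊕{done: μY.…, ack: end, retry: μY.…}}}
step 4: ?Bool  match  now at &{err: ?Str.⊕{data: μY.…, retry: μY.…}, data: &{stop: ⊕{stop: end, data: μY.…}, ack: ⊕{done: μY.…, ack: end, retry: μY.…}}}
step 5: got ⊕ err, protocol expects & err or & data  ✗

5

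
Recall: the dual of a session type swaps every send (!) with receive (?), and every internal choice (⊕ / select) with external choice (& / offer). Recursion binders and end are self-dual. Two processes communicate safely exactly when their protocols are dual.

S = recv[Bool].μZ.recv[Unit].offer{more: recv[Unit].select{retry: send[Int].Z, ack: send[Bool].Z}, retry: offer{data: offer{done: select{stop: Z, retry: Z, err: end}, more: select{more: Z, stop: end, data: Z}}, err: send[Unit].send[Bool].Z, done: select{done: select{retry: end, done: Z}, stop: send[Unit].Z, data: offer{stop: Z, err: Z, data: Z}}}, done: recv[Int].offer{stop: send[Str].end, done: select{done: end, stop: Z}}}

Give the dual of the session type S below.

send[Bool].μZ.send[Unit].select{more: send[Unit].offer{retry: recv[Int].Z, ack: recv[Bool].Z}, retry: select{data: select{done: offer{stop: Z, retry: Z, err: end}, more: offer{more: Z, stop: end, data: Z}}, err: recv[Unit].recv[Bool].Z, done: offer{done: offer{retry: end, done: Z}, stop: recv[Unit].Z, data: select{stop: Z, err: Z, data: Z}}}, done: send[Int].select{stop: recv[Str].end, done: offer{done: end, stop: Z}}}

recv[Bool] = send[Bool]
  μZ = μZ  (binder kept)
    recv[Unit] = send[Unit]
      offer{more,retry,done} = select{more,retry,done}  (offer→select)
        [more]
          recv[Unit] = send[Unit]
            select{retry,ack} = offer{retry,ack}  (select→offer)
              [retry]
                send[Int] = recv[Int]
                  Z ↦ Z
              [ack]
                send[Bool] = recv[Bool]
                  Z ↦ Z
        [retry]
          offer{data,err,done} = select{data,err,done}  (offer→select)
            [data]
              offer{done,more} = select{done,more}  (offer→select)
                [done]
                  select{stop,retry,err} = offer{stop,retry,err}  (select→offer)
                    [stop]
                      Z ↦ Z
                    [retry]
                      Z ↦ Z
                    [err]
                      end ↦ end
                [more]
                  select{more,stop,data} = offer{more,stop,data}  (select→offer)
                    [more]
                      Z ↦ Z
                    [stop]
                      end ↦ end
                    [data]
                      Z ↦ Z
            [err]
              send[Unit] = recv[Unit]
                send[Bool] = recv[Bool]
                  Z ↦ Z
            [done]
              select{done,stop,data} = offer{done,stop,data}  (select→offer)
                [done]
                  select{retry,done} = offer{retry,done}  (select→offer)
                    [retry]
                      end ↦ end
                    [done]
                      Z ↦ Z
                [stop]
                  send[Unit] = recv[Unit]
                    Z ↦ Z
                [data]
                  offer{stop,err,data} = select{stop,err,data}  (offer→select)
                    [stop]
                      Z ↦ Z
                    [err]
                      Z ↦ Z
                    [data]
                      Z ↦ Z
        [done]
          recv[Int] = send[Int]
            offer{stop,done} = select{stop,done}  (offer→select)
              [stop]
                send[Str] = recv[Str]
                  end ↦ end
              [done]
                select{done,stop} = offer{done,stop}  (select→offer)
                  [done]
                    end ↦ end
                  [stop]
                    Z ↦ Z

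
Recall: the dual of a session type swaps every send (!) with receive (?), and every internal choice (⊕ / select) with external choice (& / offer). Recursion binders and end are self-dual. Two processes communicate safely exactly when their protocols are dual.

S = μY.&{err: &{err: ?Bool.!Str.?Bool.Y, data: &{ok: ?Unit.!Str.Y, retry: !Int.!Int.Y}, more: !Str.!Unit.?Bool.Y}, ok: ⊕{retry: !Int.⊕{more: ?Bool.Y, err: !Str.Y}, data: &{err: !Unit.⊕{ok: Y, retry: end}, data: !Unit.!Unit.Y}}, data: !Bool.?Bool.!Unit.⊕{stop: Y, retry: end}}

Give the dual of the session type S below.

μY.⊕{err: ⊕{err: !Bool.?Str.!Bool.Y, data: ⊕{ok: !Unit.?Str.Y, retry: ?Int.?Int.Y}, more: ?Str.?Unit.!Bool.Y}, ok: &{retry: ?Int.&{more: !Bool.Y, err: ?Str.Y}, data: ⊕{err: ?Unit.&{ok: Y, retry: end}, data: ?Unit.?Unit.Y}}, data: ?Bool.!Bool.?Unit.&{stop: Y, retry: end}}

μY = μY  (μ self-dual)
  &{err,ok,data} = ⊕{err,ok,data}  (offer→select)
    case err:
      &{err,data,more} = ⊕{err,data,more}  (offer→select)
        case err:
          ?Bool = !Bool
            !Str = ?Str
              ?Bool = !Bool
                Y ↦ Y
        case data:
          &{ok,retry} = ⊕{ok,retry}  (offer→select)
            case ok:
              ?Unit = !Unit
                !Str = ?Str
                  Y ↦ Y
            case retry:
              !Int = ?Int
                !Int = ?Int
                  Y ↦ Y
        case more:
          !Str = ?Str
            !Unit = ?Unit
              ?Bool = !Bool
                Y ↦ Y
    case ok:
      ⊕{retry,data} = &{retry,data}  (⊕→&)
        case retry:
          !Int = ?Int
            ⊕{more,err} = &{more,err}  (⊕→&)
              case more:
                ?Bool = !Bool
                  Y ↦ Y
              case err:
                !Str = ?Str
                  Y ↦ Y
        case data:
          &{err,data} = ⊕{err,data}  (offer→select)
            case err:
              !Unit = ?Unit
                ⊕{ok,retry} = &{ok,retry}  (⊕→&)
                  case ok:
                    Y ↦ Y
                  case retry:
                    end ↦ end
            case data:
              !Unit = ?Unit
                !Unit = ?Unit
                  Y ↦ Y
    case data:
      !Bool = ?Bool
        ?Bool = !Bool
          !Unit = ?Unit
            ⊕{stop,retry} = &{stop,retry}  (⊕→&)
              case stop:
                Y ↦ Y
              case retry:
                end ↦ end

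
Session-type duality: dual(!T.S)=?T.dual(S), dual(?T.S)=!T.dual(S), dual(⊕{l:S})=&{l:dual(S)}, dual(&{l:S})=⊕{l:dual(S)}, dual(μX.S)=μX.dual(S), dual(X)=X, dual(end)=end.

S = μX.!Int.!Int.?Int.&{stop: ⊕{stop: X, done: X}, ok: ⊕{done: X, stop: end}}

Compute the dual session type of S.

μX.?Int.?Int.!Int.⊕{stop: &{stop: X, done: X}, ok: &{done: X, stop: end}}

μX → μX  (μ self-dual)
  !Int → ?Int
    !Int → ?Int
      ?Int → !Int
        &{stop,ok} → ⊕{stop,ok}  (external→internal)
          case stop:
            ⊕{stop,done} → &{stop,done}  (internal→external)
              case stop:
                X self-dual
              case done:
                X self-dual
          case ok:
            ⊕{done,stop} → &{done,stop}  (internal→external)
              case done:
                X self-dual
              case stop:
                end self-dual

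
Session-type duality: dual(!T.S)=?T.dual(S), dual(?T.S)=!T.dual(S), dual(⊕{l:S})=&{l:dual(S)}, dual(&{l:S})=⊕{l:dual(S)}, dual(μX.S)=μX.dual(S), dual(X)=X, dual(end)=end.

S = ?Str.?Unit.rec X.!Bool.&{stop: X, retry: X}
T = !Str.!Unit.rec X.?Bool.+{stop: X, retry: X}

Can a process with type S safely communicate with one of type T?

?Str vs !Str  ✓
  ?Unit vs !Unit  ✓
    rec X vs rec X  ✓ (μ self-dual)
      !Bool vs ?Bool  ✓
        &{stop,retry} vs +{stop,retry}  ✓ labels match
          • stop:
            X vs X  ✓
          • retry:
            X vs X  ✓

YES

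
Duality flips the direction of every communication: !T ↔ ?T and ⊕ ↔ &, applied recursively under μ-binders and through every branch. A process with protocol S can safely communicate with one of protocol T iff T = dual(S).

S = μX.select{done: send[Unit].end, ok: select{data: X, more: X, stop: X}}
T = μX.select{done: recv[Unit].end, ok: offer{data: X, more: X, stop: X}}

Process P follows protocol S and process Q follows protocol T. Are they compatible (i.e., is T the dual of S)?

μX ‖ μX  ✓ (rec unchanged)
  select{done,ok} ‖ select{done,ok}  ✗ choice polarity not flipped — not dual

NO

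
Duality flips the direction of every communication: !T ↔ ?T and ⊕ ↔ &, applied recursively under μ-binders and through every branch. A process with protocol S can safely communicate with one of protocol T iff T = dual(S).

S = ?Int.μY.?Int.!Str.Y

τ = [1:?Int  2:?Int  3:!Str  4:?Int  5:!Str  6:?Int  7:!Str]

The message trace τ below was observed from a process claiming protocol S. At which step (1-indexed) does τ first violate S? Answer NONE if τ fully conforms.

NONE

[1] ?Int  ok  cont: μY.…
[2] ?Int  ok  cont: !Str.μY.…
[3] !Str  ok  cont: μY.…
[4] ?Int  ok  cont: !Str.μY.…
[5] !Str  ok  cont: μY.…
[6] ?Int  ok  cont: !Str.μY.…
[7] !Str  ok  cont: μY.…
τ conforms to S (length 7)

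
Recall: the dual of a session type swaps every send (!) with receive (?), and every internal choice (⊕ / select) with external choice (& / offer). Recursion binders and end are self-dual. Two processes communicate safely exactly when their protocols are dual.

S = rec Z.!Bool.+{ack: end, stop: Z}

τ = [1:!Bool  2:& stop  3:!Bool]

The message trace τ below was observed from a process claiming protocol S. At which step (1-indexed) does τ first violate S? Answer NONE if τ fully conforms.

2

[1] !Bool  match  now at +{ack: end, stop: rec Z.…}
[2] got & stop, protocol expects + ack or + stop  ✗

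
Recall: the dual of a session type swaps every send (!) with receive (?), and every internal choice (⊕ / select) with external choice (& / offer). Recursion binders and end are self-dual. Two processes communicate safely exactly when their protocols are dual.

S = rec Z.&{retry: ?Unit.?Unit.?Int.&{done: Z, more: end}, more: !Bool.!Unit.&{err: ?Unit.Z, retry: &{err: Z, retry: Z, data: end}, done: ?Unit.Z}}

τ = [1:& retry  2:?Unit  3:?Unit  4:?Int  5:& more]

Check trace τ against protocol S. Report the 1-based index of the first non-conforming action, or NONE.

step 1: & retry  match  state: ?Unit.?Unit.?Int.&{done: rec Z.…, more: end}
step 2: ?Unit  match  state: ?Unit.?Int.&{done: rec Z.…, more: end}
step 3: ?Unit  match  state: ?Int.&{done: rec Z.…, more: end}
step 4: ?Int  match  state: &{done: rec Z.…, more: end}
step 5: & more  match  state: end
τ conforms to S (length 5)

NONE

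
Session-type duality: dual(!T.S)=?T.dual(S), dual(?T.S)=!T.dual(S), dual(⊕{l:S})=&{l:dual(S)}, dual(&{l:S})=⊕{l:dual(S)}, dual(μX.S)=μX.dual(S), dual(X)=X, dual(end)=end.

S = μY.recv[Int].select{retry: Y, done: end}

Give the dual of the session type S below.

μY → μY  (μ self-dual)
  recv[Int] → send[Int]
    select{retry,done} → offer{retry,done}  (select→offer)
      [retry]
        Y self-dual
      [done]
        end self-dual

μY.send[Int].offer{retry: Y, done: end}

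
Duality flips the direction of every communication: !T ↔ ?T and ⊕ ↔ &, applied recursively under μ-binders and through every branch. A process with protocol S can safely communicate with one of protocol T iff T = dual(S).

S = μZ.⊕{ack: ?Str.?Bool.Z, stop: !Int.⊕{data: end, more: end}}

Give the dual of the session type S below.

μZ.&{ack: !Str.!Bool.Z, stop: ?Int.&{data: end, more: end}}

μZ → μZ  (μ self-dual)
  ⊕{ack,stop} → &{ack,stop}  (select→offer)
    • ack:
      ?Str → !Str
        ?Bool → !Bool
          Z ↦ Z
    • stop:
      !Int → ?Int
        ⊕{data,more} → &{data,more}  (select→offer)
          • data:
            end ↦ end
          • more:
            end ↦ end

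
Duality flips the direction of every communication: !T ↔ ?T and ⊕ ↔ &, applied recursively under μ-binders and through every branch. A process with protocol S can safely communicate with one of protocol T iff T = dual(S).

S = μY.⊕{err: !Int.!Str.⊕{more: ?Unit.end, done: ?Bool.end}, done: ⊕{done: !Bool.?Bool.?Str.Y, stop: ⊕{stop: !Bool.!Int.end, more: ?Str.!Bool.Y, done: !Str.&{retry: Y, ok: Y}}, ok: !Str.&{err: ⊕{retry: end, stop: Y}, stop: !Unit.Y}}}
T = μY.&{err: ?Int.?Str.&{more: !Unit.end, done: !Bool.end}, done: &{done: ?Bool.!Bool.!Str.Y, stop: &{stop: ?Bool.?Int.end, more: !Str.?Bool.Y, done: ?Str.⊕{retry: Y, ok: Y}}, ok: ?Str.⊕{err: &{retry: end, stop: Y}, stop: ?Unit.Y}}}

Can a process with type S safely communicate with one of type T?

YES

μY ‖ μY  ok (μ self-dual)
  ⊕{err,done} ‖ &{err,done}  ok label sets agree
    [err]
      !Int ‖ ?Int  ok
        !Str ‖ ?Str  ok
          ⊕{more,done} ‖ &{more,done}  ok label sets agree
            [more]
              ?Unit ‖ !Unit  ok
                end ‖ end  ok
            [done]
              ?Bool ‖ !Bool  ok
                end ‖ end  ok
    [done]
      ⊕{done,stop,ok} ‖ &{done,stop,ok}  ok label sets agree
        [done]
          !Bool ‖ ?Bool  ok
            ?Bool ‖ !Bool  ok
              ?Str ‖ !Str  ok
                Y ‖ Y  ok
        [stop]
          ⊕{stop,more,done} ‖ &{stop,more,done}  ok label sets agree
            [stop]
              !Bool ‖ ?Bool  ok
                !Int ‖ ?Int  ok
                  end ‖ end  ok
            [more]
              ?Str ‖ !Str  ok
                !Bool ‖ ?Bool  ok
                  Y ‖ Y  ok
            [done]
              !Str ‖ ?Str  ok
                &{retry,ok} ‖ ⊕{retry,ok}  ok label sets agree
                  [retry]
                    Y ‖ Y  ok
                  [ok]
                    Y ‖ Y  ok
        [ok]
          !Str ‖ ?Str  ok
            &{err,stop} ‖ ⊕{err,stop}  ok label sets agree
              [err]
                ⊕{retry,stop} ‖ &{retry,stop}  ok label sets agree
                  [retry]
                    end ‖ end  ok
                  [stop]
                    Y ‖ Y  ok
              [stop]
                !Unit ‖ ?Unit  ok
                  Y ‖ Y  ok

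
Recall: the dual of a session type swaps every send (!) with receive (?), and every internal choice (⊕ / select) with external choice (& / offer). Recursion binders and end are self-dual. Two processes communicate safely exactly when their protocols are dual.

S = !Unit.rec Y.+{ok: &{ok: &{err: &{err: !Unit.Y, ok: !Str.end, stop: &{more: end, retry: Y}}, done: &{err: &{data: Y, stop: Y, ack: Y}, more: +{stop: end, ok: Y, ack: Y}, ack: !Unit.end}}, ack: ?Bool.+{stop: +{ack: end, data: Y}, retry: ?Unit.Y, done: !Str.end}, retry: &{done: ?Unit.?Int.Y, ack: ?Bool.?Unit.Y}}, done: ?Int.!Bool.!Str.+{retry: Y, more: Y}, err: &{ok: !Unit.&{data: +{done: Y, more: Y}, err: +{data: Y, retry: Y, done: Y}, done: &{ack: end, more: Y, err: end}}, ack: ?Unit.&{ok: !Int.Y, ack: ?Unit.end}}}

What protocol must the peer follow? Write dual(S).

!Unit = ?Unit
  rec Y = rec Y  (rec unchanged)
    +{ok,done,err} = &{ok,done,err}  (select→offer)
      case ok:
        &{ok,ack,retry} = +{ok,ack,retry}  (offer→select)
          case ok:
            &{err,done} = +{err,done}  (offer→select)
              case err:
                &{err,ok,stop} = +{err,ok,stop}  (offer→select)
                  case err:
                    !Unit = ?Unit
                      dual(Y) = Y
                  case ok:
                    !Str = ?Str
                      dual(end) = end
                  case stop:
                    &{more,retry} = +{more,retry}  (offer→select)
                      case more:
                        dual(end) = end
                      case retry:
                        dual(Y) = Y
              case done:
                &{err,more,ack} = +{err,more,ack}  (offer→select)
                  case err:
                    &{data,stop,ack} = +{data,stop,ack}  (offer→select)
                      case data:
                        dual(Y) = Y
                      case stop:
                        dual(Y) = Y
                      case ack:
                        dual(Y) = Y
                  case more:
                    +{stop,ok,ack} = &{stop,ok,ack}  (select→offer)
                      case stop:
                        dual(end) = end
                      case ok:
                        dual(Y) = Y
                      case ack:
                        dual(Y) = Y
                  case ack:
                    !Unit = ?Unit
                      dual(end) = end
          case ack:
            ?Bool = !Bool
              +{stop,retry,done} = &{stop,retry,done}  (select→offer)
                case stop:
                  +{ack,data} = &{ack,data}  (select→offer)
                    case ack:
                      dual(end) = end
                    case data:
                      dual(Y) = Y
                case retry:
                  ?Unit = !Unit
                    dual(Y) = Y
                case done:
                  !Str = ?Str
                    dual(end) = end
          case retry:
            &{done,ack} = +{done,ack}  (offer→select)
              case done:
                ?Unit = !Unit
                  ?Int = !Int
                    dual(Y) = Y
              case ack:
                ?Bool = !Bool
                  ?Unit = !Unit
                    dual(Y) = Y
      case done:
        ?Int = !Int
          !Bool = ?Bool
            !Str = ?Str
              +{retry,more} = &{retry,more}  (select→offer)
                case retry:
                  dual(Y) = Y
                case more:
                  dual(Y) = Y
      case err:
        &{ok,ack} = +{ok,ack}  (offer→select)
          case ok:
            !Unit = ?Unit
              &{data,err,done} = +{data,err,done}  (offer→select)
                case data:
                  +{done,more} = &{done,more}  (select→offer)
                    case done:
                      dual(Y) = Y
                    case more:
                      dual(Y) = Y
                case err:
                  +{data,retry,done} = &{data,retry,done}  (select→offer)
                    case data:
                      dual(Y) = Y
                    case retry:
                      dual(Y) = Y
                    case done:
                      dual(Y) = Y
                case done:
                  &{ack,more,err} = +{ack,more,err}  (offer→select)
                    case ack:
                      dual(end) = end
                    case more:
                      dual(Y) = Y
                    case err:
                      dual(end) = end
          case ack:
            ?Unit = !Unit
              &{ok,ack} = +{ok,ack}  (offer→select)
                case ok:
                  !Int = ?Int
                    dual(Y) = Y
                case ack:
                  ?Unit = !Unit
                    dual(end) = end

?Unit.rec Y.&{ok: +{ok: +{err: +{err: ?Unit.Y, ok: ?Str.end, stop: +{more: end, retry: Y}}, done: +{err: +{data: Y, stop: Y, ack: Y}, more: &{stop: end, ok: Y, ack: Y}, ack: ?Unit.end}}, ack: !Bool.&{stop: &{ack: end, data: Y}, retry: !Unit.Y, done: ?Str.end}, retry: +{done: !Unit.!Int.Y, ack: !Bool.!Unit.Y}}, done: !Int.?Bool.?Str.&{retry: Y, more: Y}, err: +{ok: ?Unit.+{data: &{done: Y, more: Y}, err: &{data: Y, retry: Y, done: Y}, done: +{ack: end, more: Y, err: end}}, ack: !Unit.+{ok: ?Int.Y, ack: !Unit.end}}}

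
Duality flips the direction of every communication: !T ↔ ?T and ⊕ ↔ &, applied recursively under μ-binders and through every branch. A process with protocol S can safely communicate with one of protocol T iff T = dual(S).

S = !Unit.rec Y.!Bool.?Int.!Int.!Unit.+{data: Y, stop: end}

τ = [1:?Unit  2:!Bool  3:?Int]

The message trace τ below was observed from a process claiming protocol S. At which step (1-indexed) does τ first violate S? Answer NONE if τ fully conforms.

1

[1] got ?Unit, protocol expects !Unit  ✗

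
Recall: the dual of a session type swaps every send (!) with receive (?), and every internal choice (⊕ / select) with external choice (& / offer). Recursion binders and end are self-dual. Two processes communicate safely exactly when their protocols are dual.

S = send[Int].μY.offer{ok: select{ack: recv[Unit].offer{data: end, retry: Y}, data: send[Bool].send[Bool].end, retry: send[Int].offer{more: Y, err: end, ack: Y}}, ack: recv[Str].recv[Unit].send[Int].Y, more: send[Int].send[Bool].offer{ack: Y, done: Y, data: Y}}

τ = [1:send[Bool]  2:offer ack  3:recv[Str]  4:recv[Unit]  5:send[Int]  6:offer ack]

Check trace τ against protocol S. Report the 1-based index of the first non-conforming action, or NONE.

step 1: got send[Bool], protocol expects send[Int]  ✗

1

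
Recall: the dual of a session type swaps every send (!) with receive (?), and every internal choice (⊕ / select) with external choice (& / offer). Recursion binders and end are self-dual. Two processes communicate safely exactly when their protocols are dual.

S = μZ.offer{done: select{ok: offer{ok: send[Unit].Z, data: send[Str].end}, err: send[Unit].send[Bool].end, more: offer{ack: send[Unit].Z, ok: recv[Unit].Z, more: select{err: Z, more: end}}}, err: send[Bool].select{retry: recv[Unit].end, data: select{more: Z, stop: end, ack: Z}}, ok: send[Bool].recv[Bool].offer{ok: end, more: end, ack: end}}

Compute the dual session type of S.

μZ.select{done: offer{ok: select{ok: recv[Unit].Z, data: recv[Str].end}, err: recv[Unit].recv[Bool].end, more: select{ack: recv[Unit].Z, ok: send[Unit].Z, more: offer{err: Z, more: end}}}, err: recv[Bool].offer{retry: send[Unit].end, data: offer{more: Z, stop: end, ack: Z}}, ok: recv[Bool].send[Bool].select{ok: end, more: end, ack: end}}

μZ = μZ  (binder kept)
  offer{done,err,ok} = select{done,err,ok}  (external→internal)
    • done:
      select{ok,err,more} = offer{ok,err,more}  (select→offer)
        • ok:
          offer{ok,data} = select{ok,data}  (external→internal)
            • ok:
              send[Unit] = recv[Unit]
                Z ↦ Z
            • data:
              send[Str] = recv[Str]
                end ↦ end
        • err:
          send[Unit] = recv[Unit]
            send[Bool] = recv[Bool]
              end ↦ end
        • more:
          offer{ack,ok,more} = select{ack,ok,more}  (external→internal)
            • ack:
              send[Unit] = recv[Unit]
                Z ↦ Z
            • ok:
              recv[Unit] = send[Unit]
                Z ↦ Z
            • more:
              select{err,more} = offer{err,more}  (select→offer)
                • err:
                  Z ↦ Z
                • more:
                  end ↦ end
    • err:
      send[Bool] = recv[Bool]
        select{retry,data} = offer{retry,data}  (select→offer)
          • retry:
            recv[Unit] = send[Unit]
              end ↦ end
          • data:
            select{more,stop,ack} = offer{more,stop,ack}  (select→offer)
              • more:
                Z ↦ Z
              • stop:
                end ↦ end
              • ack:
                Z ↦ Z
    • ok:
      send[Bool] = recv[Bool]
        recv[Bool] = send[Bool]
          offer{ok,more,ack} = select{ok,more,ack}  (external→internal)
            • ok:
              end ↦ end
            • more:
              end ↦ end
            • ack:
              end ↦ end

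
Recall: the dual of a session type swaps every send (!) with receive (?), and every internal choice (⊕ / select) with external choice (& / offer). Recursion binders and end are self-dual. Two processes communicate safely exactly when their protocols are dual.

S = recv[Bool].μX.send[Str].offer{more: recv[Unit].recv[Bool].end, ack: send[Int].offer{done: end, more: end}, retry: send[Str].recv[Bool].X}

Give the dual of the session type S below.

recv[Bool] ↦ send[Bool]
  μX ↦ μX  (μ self-dual)
    send[Str] ↦ recv[Str]
      offer{more,ack,retry} ↦ select{more,ack,retry}  (external→internal)
        case more:
          recv[Unit] ↦ send[Unit]
            recv[Bool] ↦ send[Bool]
              end ↦ end
        case ack:
          send[Int] ↦ recv[Int]
            offer{done,more} ↦ select{done,more}  (external→internal)
              case done:
                end ↦ end
              case more:
                end ↦ end
        case retry:
          send[Str] ↦ recv[Str]
            recv[Bool] ↦ send[Bool]
              X ↦ X

send[Bool].μX.recv[Str].select{more: send[Unit].send[Bool].end, ack: recv[Int].select{done: end, more: end}, retry: recv[Str].send[Bool].X}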